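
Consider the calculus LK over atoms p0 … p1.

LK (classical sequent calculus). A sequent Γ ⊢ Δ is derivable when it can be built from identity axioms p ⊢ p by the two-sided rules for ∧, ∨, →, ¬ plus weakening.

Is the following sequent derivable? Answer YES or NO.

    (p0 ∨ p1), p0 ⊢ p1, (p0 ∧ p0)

Derivation trace:
[WL] (p0 ∨ p1), p0 ⊢ p1, (p0 ∧ p0)
  [∨L] (p0 ∨ p1) ⊢ p1, (p0 ∧ p0)
    [∧R] p0 ⊢ (p0 ∧ p0)
      [Ax] p0 ⊢ p0
      [Ax] p0 ⊢ p0
    [Ax] p1 ⊢ p1

Result: YES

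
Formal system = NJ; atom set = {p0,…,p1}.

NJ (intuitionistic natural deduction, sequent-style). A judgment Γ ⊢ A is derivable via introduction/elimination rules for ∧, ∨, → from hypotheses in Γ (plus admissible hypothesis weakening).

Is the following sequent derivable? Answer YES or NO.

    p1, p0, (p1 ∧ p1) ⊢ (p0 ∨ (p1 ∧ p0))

Derivation (root first):
[Wk] p1, p0, (p1 ∧ p1) ⊢ (p0 ∨ (p1 ∧ p0))
  [∨I₂] p1, p0 ⊢ (p0 ∨ (p1 ∧ p0))
    [∧I] p1, p0 ⊢ (p1 ∧ p0)
      [Ax] p1 ⊢ p1
      [Ax] p0 ⊢ p0

Result: YES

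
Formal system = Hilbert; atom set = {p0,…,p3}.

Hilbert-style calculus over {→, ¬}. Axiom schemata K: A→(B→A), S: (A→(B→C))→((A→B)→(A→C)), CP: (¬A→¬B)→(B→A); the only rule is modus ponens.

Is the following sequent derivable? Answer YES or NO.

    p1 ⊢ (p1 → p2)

Truth-table refutation:
  v=0000: Γ:[p1=F] Δ:[(p1 → p2)=T] refutes=False
  v=0001: Γ:[p1=F] Δ:[(p1 → p2)=T] refutes=False
  v=0010: Γ:[p1=F] Δ:[(p1 → p2)=T] refutes=False
  v=0011: Γ:[p1=F] Δ:[(p1 → p2)=T] refutes=False
  v=0100: Γ:[p1=T] Δ:[(p1 → p2)=F] refutes=True  ← countermodel

Result: NO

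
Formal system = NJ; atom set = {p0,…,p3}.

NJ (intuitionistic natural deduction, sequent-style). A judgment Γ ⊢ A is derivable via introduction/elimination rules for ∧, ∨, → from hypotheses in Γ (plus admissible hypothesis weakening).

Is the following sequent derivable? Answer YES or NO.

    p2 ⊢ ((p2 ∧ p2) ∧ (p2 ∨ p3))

Proof tree:
[∧I] p2 ⊢ ((p2 ∧ p2) ∧ (p2 ∨ p3))
  [∧I] p2 ⊢ (p2 ∧ p2)
    [Ax] p2 ⊢ p2
    [Ax] p2 ⊢ p2
  [∨I₁] p2 ⊢ (p2 ∨ p3)
    [Ax] p2 ⊢ p2

Result: YES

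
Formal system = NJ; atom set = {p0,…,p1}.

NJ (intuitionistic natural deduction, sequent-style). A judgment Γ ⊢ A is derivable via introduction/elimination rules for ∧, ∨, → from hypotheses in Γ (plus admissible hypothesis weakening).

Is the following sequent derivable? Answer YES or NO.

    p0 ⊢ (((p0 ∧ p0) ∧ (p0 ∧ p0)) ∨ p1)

Derivation (root first):
[∨I₁] p0 ⊢ (((p0 ∧ p0) ∧ (p0 ∧ p0)) ∨ p1)
  [∧I] p0 ⊢ ((p0 ∧ p0) ∧ (p0 ∧ p0))
    [∧I] p0 ⊢ (p0 ∧ p0)
      [Ax] p0 ⊢ p0
      [Ax] p0 ⊢ p0
    [∧I] p0 ⊢ (p0 ∧ p0)
      [Ax] p0 ⊢ p0
      [Ax] p0 ⊢ p0

Result: YES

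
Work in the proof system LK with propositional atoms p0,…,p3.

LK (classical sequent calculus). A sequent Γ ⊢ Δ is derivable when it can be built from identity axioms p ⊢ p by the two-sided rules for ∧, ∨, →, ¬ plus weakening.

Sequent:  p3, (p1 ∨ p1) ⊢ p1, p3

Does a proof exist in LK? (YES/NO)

Derivation trace:
[∨L] p3, (p1 ∨ p1) ⊢ p1, p3
  [WR] p3, p1 ⊢ p3, p3
    [WL] p3, p1 ⊢ p3
      [Ax] p3 ⊢ p3
  [Ax] p1 ⊢ p1

Result: YES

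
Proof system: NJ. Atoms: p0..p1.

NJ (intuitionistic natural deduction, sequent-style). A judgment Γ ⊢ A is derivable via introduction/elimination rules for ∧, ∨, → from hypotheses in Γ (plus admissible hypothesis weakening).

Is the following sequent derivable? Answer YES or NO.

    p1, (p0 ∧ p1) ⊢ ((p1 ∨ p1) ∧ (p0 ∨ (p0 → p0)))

Derivation (root first):
[∧I] p1, (p0 ∧ p1) ⊢ ((p1 ∨ p1) ∧ (p0 ∨ (p0 → p0)))
  [∨I₁] p1 ⊢ (p1 ∨ p1)
    [Ax] p1 ⊢ p1
  [Wk] (p0 ∧ p1) ⊢ (p0 ∨ (p0 → p0))
    [∨I₂]  ⊢ (p0 ∨ (p0 → p0))
      [→I]  ⊢ (p0 → p0)
        [Ax] p0 ⊢ p0

Result: YES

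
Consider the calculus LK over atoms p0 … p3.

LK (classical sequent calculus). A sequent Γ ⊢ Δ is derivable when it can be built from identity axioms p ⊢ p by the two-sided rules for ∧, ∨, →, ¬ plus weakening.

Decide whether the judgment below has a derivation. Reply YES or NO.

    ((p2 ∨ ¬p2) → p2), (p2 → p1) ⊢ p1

Derivation (root first):
[→L] ((p2 ∨ ¬p2) → p2), (p2 → p1) ⊢ p1
  [→L] ((p2 ∨ ¬p2) → p2) ⊢ p2
    [∨R]  ⊢ (p2 ∨ ¬p2)
      [¬R]  ⊢ p2, ¬p2
        [Ax] p2 ⊢ p2
    [Ax] p2 ⊢ p2
  [Ax] p1 ⊢ p1

Result: YES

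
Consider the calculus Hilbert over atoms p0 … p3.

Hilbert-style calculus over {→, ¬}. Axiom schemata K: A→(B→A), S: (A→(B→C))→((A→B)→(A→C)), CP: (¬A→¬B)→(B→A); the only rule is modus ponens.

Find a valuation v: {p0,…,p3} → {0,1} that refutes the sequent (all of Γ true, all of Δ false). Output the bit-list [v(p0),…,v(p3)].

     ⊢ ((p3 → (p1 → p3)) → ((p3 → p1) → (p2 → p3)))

Enumerate valuations to refute Γ ⊢ Δ:
  v=0000: Γ:[] Δ:[((p3 → (p1 → p3)) → ((p3 → p1) → (p2 → p3)))=T] refutes=False
  v=0001: Γ:[] Δ:[((p3 → (p1 → p3)) → ((p3 → p1) → (p2 → p3)))=T] refutes=False
  v=0010: Γ:[] Δ:[((p3 → (p1 → p3)) → ((p3 → p1) → (p2 → p3)))=F] refutes=True  ← countermodel

Result: [0, 0, 1, 0]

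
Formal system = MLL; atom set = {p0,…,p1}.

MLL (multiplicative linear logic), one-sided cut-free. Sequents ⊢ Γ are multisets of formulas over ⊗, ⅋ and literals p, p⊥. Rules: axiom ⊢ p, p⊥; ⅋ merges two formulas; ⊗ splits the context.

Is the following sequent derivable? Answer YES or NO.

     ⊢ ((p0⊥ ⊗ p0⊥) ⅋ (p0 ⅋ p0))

Derivation trace:
[⅋]  ⊢ ((p0⊥ ⊗ p0⊥) ⅋ (p0 ⅋ p0))
  [⅋]  ⊢ (p0⊥ ⊗ p0⊥), (p0 ⅋ p0)
    [⊗]  ⊢ p0, p0, (p0⊥ ⊗ p0⊥)
      [Ax]  ⊢ p0, p0⊥
      [Ax]  ⊢ p0, p0⊥

Result: YES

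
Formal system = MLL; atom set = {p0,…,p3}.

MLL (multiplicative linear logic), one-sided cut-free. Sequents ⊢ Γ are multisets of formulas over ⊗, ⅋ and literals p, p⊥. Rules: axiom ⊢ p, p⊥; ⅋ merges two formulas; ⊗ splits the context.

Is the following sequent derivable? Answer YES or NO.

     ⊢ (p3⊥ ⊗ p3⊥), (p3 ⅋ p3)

Derivation trace:
[⅋]  ⊢ (p3⊥ ⊗ p3⊥), (p3 ⅋ p3)
  [⊗]  ⊢ p3, p3, (p3⊥ ⊗ p3⊥)
    [Ax]  ⊢ p3, p3⊥
    [Ax]  ⊢ p3, p3⊥

Result: YES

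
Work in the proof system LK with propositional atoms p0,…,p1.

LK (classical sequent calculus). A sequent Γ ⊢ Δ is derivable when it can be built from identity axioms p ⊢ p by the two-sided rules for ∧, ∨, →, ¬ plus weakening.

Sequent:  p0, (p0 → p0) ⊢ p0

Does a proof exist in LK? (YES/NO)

Derivation trace:
[→L] p0, (p0 → p0) ⊢ p0
  [WL] p0, p0 ⊢ p0
    [Ax] p0 ⊢ p0
  [Ax] p0 ⊢ p0

Result: YES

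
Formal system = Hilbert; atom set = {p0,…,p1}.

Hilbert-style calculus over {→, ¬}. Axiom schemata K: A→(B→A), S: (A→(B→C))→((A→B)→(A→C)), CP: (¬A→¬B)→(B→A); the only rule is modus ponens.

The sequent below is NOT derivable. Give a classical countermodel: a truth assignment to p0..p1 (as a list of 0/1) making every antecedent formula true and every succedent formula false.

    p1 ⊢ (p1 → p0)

Search for a countermodel by truth-table:
  v=00: Γ:[p1=F] Δ:[(p1 → p0)=T] refutes=False
  v=01: Γ:[p1=T] Δ:[(p1 → p0)=F] refutes=True  ← countermodel

Result: [0, 1]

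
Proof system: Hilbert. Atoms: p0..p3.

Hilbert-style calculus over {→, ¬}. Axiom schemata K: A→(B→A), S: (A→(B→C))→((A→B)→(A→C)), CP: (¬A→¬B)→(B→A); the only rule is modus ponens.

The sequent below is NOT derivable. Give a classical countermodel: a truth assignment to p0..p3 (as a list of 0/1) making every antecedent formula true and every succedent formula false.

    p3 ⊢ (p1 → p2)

Search for a countermodel by truth-table:
  v=0000: Γ:[p3=F] Δ:[(p1 → p2)=T] refutes=False
  v=0001: Γ:[p3=T] Δ:[(p1 → p2)=T] refutes=False
  v=0010: Γ:[p3=F] Δ:[(p1 → p2)=T] refutes=False
  v=0011: Γ:[p3=T] Δ:[(p1 → p2)=T] refutes=False
  v=0100: Γ:[p3=F] Δ:[(p1 → p2)=F] refutes=False
  v=0101: Γ:[p3=T] Δ:[(p1 → p2)=F] refutes=True  ← countermodel

Result: [0, 1, 0, 1]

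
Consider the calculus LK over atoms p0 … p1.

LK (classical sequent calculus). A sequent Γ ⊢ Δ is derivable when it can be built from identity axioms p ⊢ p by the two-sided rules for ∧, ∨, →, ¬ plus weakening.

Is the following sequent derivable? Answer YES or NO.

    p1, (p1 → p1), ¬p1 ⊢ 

Derivation (root first):
[¬L] p1, (p1 → p1), ¬p1 ⊢ 
  [→L] p1, (p1 → p1) ⊢ p1
    [Ax] p1 ⊢ p1
    [Ax] p1 ⊢ p1

Result: YES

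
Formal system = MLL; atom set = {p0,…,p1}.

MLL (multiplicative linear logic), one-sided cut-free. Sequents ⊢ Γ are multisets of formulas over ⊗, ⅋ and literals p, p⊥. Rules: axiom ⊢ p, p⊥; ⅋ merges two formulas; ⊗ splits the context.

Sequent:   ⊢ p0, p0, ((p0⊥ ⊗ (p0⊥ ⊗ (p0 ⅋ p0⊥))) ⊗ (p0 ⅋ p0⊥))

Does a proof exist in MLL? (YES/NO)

Derivation (root first):
[⊗]  ⊢ p0, p0, ((p0⊥ ⊗ (p0⊥ ⊗ (p0 ⅋ p0⊥))) ⊗ (p0 ⅋ p0⊥))
  [⊗]  ⊢ p0, p0, (p0⊥ ⊗ (p0⊥ ⊗ (p0 ⅋ p0⊥)))
    [Ax]  ⊢ p0, p0⊥
    [⊗]  ⊢ p0, (p0⊥ ⊗ (p0 ⅋ p0⊥))
      [Ax]  ⊢ p0, p0⊥
      [⅋]  ⊢ (p0 ⅋ p0⊥)
        [Ax]  ⊢ p0, p0⊥
  [⅋]  ⊢ (p0 ⅋ p0⊥)
    [Ax]  ⊢ p0, p0⊥

Result: YES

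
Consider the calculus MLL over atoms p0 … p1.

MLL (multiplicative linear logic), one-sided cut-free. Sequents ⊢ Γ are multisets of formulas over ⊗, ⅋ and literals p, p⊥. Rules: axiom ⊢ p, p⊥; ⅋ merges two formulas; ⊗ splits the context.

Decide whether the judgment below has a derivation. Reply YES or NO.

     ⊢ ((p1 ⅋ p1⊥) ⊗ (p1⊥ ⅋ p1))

Derivation trace:
[⊗]  ⊢ ((p1 ⅋ p1⊥) ⊗ (p1⊥ ⅋ p1))
  [⅋]  ⊢ (p1 ⅋ p1⊥)
    [Ax]  ⊢ p1, p1⊥
  [⅋]  ⊢ (p1⊥ ⅋ p1)
    [Ax]  ⊢ p1, p1⊥

Result: YES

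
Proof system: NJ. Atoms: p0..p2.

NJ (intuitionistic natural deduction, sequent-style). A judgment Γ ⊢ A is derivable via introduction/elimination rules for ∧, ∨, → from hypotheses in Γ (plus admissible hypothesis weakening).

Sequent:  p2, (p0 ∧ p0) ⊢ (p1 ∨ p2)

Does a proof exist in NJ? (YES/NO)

Derivation (root first):
[∨I₂] p2, (p0 ∧ p0) ⊢ (p1 ∨ p2)
  [Wk] p2, (p0 ∧ p0) ⊢ p2
    [Ax] p2 ⊢ p2

Result: YES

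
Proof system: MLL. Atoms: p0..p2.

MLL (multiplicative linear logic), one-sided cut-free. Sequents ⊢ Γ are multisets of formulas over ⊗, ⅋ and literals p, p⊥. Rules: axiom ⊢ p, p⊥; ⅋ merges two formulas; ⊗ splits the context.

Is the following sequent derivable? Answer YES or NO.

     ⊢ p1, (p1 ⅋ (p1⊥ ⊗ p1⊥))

Derivation trace:
[⅋]  ⊢ p1, (p1 ⅋ (p1⊥ ⊗ p1⊥))
  [⊗]  ⊢ p1, p1, (p1⊥ ⊗ p1⊥)
    [Ax]  ⊢ p1, p1⊥
    [Ax]  ⊢ p1, p1⊥

Result: YES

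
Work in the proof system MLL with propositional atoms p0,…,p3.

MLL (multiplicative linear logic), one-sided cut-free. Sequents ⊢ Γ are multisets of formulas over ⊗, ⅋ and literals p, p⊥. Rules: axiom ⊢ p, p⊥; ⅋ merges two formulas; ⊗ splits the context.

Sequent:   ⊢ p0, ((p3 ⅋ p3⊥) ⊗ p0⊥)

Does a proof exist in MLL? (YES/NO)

Proof tree:
[⊗]  ⊢ p0, ((p3 ⅋ p3⊥) ⊗ p0⊥)
  [⅋]  ⊢ (p3 ⅋ p3⊥)
    [Ax]  ⊢ p3, p3⊥
  [Ax]  ⊢ p0, p0⊥

Result: YES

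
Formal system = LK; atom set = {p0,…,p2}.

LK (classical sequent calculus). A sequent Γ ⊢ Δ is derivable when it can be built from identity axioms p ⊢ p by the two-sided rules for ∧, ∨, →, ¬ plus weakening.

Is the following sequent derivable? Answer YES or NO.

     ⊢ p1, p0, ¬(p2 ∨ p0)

Truth-table refutation:
  v=000: Γ:[] Δ:[p1=F, p0=F, ¬(p2 ∨ p0)=T] refutes=False
  v=001: Γ:[] Δ:[p1=F, p0=F, ¬(p2 ∨ p0)=F] refutes=True  ← countermodel

Result: NO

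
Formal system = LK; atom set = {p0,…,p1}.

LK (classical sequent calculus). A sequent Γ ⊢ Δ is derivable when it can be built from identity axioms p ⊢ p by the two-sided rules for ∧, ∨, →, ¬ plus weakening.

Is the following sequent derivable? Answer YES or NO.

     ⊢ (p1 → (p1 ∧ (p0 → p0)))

Derivation (root first):
[→R]  ⊢ (p1 → (p1 ∧ (p0 → p0)))
  [∧R] p1 ⊢ (p1 ∧ (p0 → p0))
    [Ax] p1 ⊢ p1
    [→R]  ⊢ (p0 → p0)
      [Ax] p0 ⊢ p0

Result: YES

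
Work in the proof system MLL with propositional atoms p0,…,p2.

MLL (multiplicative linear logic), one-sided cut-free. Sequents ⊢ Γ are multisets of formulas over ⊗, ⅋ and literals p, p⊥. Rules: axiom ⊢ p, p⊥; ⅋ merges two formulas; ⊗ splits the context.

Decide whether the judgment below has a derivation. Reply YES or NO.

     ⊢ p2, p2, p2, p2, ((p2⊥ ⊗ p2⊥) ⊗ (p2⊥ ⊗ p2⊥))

Derivation trace:
[⊗]  ⊢ p2, p2, p2, p2, ((p2⊥ ⊗ p2⊥) ⊗ (p2⊥ ⊗ p2⊥))
  [⊗]  ⊢ p2, p2, (p2⊥ ⊗ p2⊥)
    [Ax]  ⊢ p2, p2⊥
    [Ax]  ⊢ p2, p2⊥
  [⊗]  ⊢ p2, p2, (p2⊥ ⊗ p2⊥)
    [Ax]  ⊢ p2, p2⊥
    [Ax]  ⊢ p2, p2⊥

Result: YES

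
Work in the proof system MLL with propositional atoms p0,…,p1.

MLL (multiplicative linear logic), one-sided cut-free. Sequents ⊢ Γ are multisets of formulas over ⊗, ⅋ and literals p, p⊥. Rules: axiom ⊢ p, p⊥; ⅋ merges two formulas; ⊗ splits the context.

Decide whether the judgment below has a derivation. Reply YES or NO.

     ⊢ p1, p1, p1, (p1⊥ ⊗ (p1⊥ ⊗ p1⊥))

Proof tree:
[⊗]  ⊢ p1, p1, p1, (p1⊥ ⊗ (p1⊥ ⊗ p1⊥))
  [Ax]  ⊢ p1, p1⊥
  [⊗]  ⊢ p1, p1, (p1⊥ ⊗ p1⊥)
    [Ax]  ⊢ p1, p1⊥
    [Ax]  ⊢ p1, p1⊥

Result: YES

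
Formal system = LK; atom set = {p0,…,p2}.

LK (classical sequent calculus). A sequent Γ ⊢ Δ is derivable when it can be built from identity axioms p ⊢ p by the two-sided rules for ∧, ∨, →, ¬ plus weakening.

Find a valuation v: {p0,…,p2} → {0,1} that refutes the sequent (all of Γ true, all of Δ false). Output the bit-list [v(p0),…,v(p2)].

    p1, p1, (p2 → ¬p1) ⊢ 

Search for a countermodel by truth-table:
  v=000: Γ:[p1=F, p1=F, (p2 → ¬p1)=T] Δ:[] refutes=False
  v=001: Γ:[p1=F, p1=F, (p2 → ¬p1)=T] Δ:[] refutes=False
  v=010: Γ:[p1=T, p1=T, (p2 → ¬p1)=T] Δ:[] refutes=True  ← countermodel

Result: [0, 1, 0]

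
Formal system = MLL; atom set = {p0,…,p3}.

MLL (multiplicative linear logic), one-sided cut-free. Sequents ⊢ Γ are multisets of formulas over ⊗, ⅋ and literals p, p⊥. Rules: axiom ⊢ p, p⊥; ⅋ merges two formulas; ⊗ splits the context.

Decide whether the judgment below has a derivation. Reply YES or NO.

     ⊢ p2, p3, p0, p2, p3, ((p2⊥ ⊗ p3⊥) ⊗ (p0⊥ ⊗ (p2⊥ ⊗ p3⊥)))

Derivation trace:
[⊗]  ⊢ p2, p3, p0, p2, p3, ((p2⊥ ⊗ p3⊥) ⊗ (p0⊥ ⊗ (p2⊥ ⊗ p3⊥)))
  [⊗]  ⊢ p2, p3, (p2⊥ ⊗ p3⊥)
    [Ax]  ⊢ p2, p2⊥
    [Ax]  ⊢ p3, p3⊥
  [⊗]  ⊢ p0, p2, p3, (p0⊥ ⊗ (p2⊥ ⊗ p3⊥))
    [Ax]  ⊢ p0, p0⊥
    [⊗]  ⊢ p2, p3, (p2⊥ ⊗ p3⊥)
      [Ax]  ⊢ p2, p2⊥
      [Ax]  ⊢ p3, p3⊥

Result: YES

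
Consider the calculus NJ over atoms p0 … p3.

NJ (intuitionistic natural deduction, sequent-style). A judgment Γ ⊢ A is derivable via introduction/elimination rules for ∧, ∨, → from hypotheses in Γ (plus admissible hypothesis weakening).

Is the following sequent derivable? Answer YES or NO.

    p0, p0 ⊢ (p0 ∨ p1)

Derivation trace:
[Wk] p0, p0 ⊢ (p0 ∨ p1)
  [∨I₁] p0 ⊢ (p0 ∨ p1)
    [Ax] p0 ⊢ p0

Result: YES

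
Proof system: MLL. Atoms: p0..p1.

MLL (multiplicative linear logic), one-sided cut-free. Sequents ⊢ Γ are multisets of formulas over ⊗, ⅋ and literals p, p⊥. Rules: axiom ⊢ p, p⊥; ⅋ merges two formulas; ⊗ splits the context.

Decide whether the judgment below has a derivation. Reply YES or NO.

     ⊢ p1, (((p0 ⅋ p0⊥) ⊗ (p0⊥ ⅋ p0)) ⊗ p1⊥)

Derivation trace:
[⊗]  ⊢ p1, (((p0 ⅋ p0⊥) ⊗ (p0⊥ ⅋ p0)) ⊗ p1⊥)
  [⊗]  ⊢ ((p0 ⅋ p0⊥) ⊗ (p0⊥ ⅋ p0))
    [⅋]  ⊢ (p0 ⅋ p0⊥)
      [Ax]  ⊢ p0, p0⊥
    [⅋]  ⊢ (p0⊥ ⅋ p0)
      [Ax]  ⊢ p0, p0⊥
  [Ax]  ⊢ p1, p1⊥

Result: YES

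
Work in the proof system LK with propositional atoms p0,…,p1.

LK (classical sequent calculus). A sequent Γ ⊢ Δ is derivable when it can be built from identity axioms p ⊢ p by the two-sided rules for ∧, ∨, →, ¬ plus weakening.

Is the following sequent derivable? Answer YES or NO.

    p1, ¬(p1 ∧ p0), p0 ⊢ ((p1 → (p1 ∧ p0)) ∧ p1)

Derivation (root first):
[∧R] p1, ¬(p1 ∧ p0), p0 ⊢ ((p1 → (p1 ∧ p0)) ∧ p1)
  [→R] p0 ⊢ (p1 → (p1 ∧ p0))
    [∧R] p1, p0 ⊢ (p1 ∧ p0)
      [Ax] p1 ⊢ p1
      [Ax] p0 ⊢ p0
  [WR] p1, p0, ¬(p1 ∧ p0) ⊢ p1
    [¬L] p1, p0, ¬(p1 ∧ p0) ⊢ 
      [∧R] p1, p0 ⊢ (p1 ∧ p0)
        [Ax] p1 ⊢ p1
        [Ax] p0 ⊢ p0

Result: YES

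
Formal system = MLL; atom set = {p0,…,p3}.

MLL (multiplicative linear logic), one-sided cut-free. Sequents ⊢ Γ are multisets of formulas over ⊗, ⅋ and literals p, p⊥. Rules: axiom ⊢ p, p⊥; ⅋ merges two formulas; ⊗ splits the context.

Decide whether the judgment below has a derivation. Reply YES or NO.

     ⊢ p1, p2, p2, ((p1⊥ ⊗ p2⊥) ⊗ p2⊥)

Derivation trace:
[⊗]  ⊢ p1, p2, p2, ((p1⊥ ⊗ p2⊥) ⊗ p2⊥)
  [⊗]  ⊢ p1, p2, (p1⊥ ⊗ p2⊥)
    [Ax]  ⊢ p1, p1⊥
    [Ax]  ⊢ p2, p2⊥
  [Ax]  ⊢ p2, p2⊥

Result: YES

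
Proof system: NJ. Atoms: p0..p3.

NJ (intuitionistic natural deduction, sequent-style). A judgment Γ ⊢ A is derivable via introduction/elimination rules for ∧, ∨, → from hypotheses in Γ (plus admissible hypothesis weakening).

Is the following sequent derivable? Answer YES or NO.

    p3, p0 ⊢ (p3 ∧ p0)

Derivation (root first):
[∧I] p3, p0 ⊢ (p3 ∧ p0)
  [Ax] p3 ⊢ p3
  [Wk] p0, p3 ⊢ p0
    [Ax] p0 ⊢ p0

Result: YES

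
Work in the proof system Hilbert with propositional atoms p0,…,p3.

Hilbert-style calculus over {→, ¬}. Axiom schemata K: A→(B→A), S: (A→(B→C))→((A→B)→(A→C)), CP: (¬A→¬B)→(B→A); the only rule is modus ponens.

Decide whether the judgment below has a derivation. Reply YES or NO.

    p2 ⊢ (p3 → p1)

Truth-table refutation:
  v=0000: Γ:[p2=F] Δ:[(p3 → p1)=T] refutes=False
  v=0001: Γ:[p2=F] Δ:[(p3 → p1)=F] refutes=False
  v=0010: Γ:[p2=T] Δ:[(p3 → p1)=T] refutes=False
  v=0011: Γ:[p2=T] Δ:[(p3 → p1)=F] refutes=True  ← countermodel

Result: NO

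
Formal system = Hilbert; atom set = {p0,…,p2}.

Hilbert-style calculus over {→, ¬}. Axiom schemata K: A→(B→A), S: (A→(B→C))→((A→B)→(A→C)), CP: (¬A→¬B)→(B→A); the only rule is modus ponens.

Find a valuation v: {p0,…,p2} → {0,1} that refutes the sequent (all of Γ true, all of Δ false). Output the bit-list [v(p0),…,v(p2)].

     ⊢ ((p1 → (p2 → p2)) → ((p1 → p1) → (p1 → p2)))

Search for a countermodel by truth-table:
  v=000: Γ:[] Δ:[((p1 → (p2 → p2)) → ((p1 → p1) → (p1 → p2)))=T] refutes=False
  v=001: Γ:[] Δ:[((p1 → (p2 → p2)) → ((p1 → p1) → (p1 → p2)))=T] refutes=False
  v=010: Γ:[] Δ:[((p1 → (p2 → p2)) → ((p1 → p1) → (p1 → p2)))=F] refutes=True  ← countermodel

Result: [0, 1, 0]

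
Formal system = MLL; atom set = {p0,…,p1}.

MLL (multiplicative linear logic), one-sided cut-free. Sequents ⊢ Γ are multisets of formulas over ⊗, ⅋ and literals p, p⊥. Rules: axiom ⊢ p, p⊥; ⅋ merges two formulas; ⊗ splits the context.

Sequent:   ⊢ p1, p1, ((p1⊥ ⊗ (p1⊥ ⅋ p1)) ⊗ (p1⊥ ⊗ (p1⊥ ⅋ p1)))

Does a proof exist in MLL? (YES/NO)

Derivation (root first):
[⊗]  ⊢ p1, p1, ((p1⊥ ⊗ (p1⊥ ⅋ p1)) ⊗ (p1⊥ ⊗ (p1⊥ ⅋ p1)))
  [⊗]  ⊢ p1, (p1⊥ ⊗ (p1⊥ ⅋ p1))
    [Ax]  ⊢ p1, p1⊥
    [⅋]  ⊢ (p1⊥ ⅋ p1)
      [Ax]  ⊢ p1, p1⊥
  [⊗]  ⊢ p1, (p1⊥ ⊗ (p1⊥ ⅋ p1))
    [Ax]  ⊢ p1, p1⊥
    [⅋]  ⊢ (p1⊥ ⅋ p1)
      [Ax]  ⊢ p1, p1⊥

Result: YES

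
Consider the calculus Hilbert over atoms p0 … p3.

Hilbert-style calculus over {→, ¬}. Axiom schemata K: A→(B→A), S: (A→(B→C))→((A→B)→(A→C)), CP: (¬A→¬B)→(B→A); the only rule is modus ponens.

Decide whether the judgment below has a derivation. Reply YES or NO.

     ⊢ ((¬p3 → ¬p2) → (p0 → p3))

Search for a countermodel by truth-table:
  v=0000: Γ:[] Δ:[((¬p3 → ¬p2) → (p0 → p3))=T] refutes=False
  v=0001: Γ:[] Δ:[((¬p3 → ¬p2) → (p0 → p3))=T] refutes=False
  v=0010: Γ:[] Δ:[((¬p3 → ¬p2) → (p0 → p3))=T] refutes=False
  v=0011: Γ:[] Δ:[((¬p3 → ¬p2) → (p0 → p3))=T] refutes=False
  v=0100: Γ:[] Δ:[((¬p3 → ¬p2) → (p0 → p3))=T] refutes=False
  v=0101: Γ:[] Δ:[((¬p3 → ¬p2) → (p0 → p3))=T] refutes=False
  v=0110: Γ:[] Δ:[((¬p3 → ¬p2) → (p0 → p3))=T] refutes=False
  v=0111: Γ:[] Δ:[((¬p3 → ¬p2) → (p0 → p3))=T] refutes=False
  v=1000: Γ:[] Δ:[((¬p3 → ¬p2) → (p0 → p3))=F] refutes=True  ← countermodel

Result: NO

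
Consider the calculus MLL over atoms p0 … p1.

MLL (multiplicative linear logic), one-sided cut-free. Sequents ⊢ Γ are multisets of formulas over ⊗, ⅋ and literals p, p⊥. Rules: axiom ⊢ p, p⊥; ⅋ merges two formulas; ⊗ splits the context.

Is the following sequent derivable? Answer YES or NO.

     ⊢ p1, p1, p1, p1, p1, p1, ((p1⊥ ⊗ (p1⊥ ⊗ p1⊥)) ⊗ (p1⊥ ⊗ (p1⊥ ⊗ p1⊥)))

Derivation (root first):
[⊗]  ⊢ p1, p1, p1, p1, p1, p1, ((p1⊥ ⊗ (p1⊥ ⊗ p1⊥)) ⊗ (p1⊥ ⊗ (p1⊥ ⊗ p1⊥)))
  [⊗]  ⊢ p1, p1, p1, (p1⊥ ⊗ (p1⊥ ⊗ p1⊥))
    [Ax]  ⊢ p1, p1⊥
    [⊗]  ⊢ p1, p1, (p1⊥ ⊗ p1⊥)
      [Ax]  ⊢ p1, p1⊥
      [Ax]  ⊢ p1, p1⊥
  [⊗]  ⊢ p1, p1, p1, (p1⊥ ⊗ (p1⊥ ⊗ p1⊥))
    [Ax]  ⊢ p1, p1⊥
    [⊗]  ⊢ p1, p1, (p1⊥ ⊗ p1⊥)
      [Ax]  ⊢ p1, p1⊥
      [Ax]  ⊢ p1, p1⊥

Result: YES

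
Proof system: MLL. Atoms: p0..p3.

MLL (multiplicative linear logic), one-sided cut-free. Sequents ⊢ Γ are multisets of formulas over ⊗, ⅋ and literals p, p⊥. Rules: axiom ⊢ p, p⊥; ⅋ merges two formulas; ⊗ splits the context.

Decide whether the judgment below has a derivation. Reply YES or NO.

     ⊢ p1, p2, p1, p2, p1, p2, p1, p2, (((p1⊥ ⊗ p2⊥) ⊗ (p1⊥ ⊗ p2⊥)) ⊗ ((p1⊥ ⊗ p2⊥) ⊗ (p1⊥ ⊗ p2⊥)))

Derivation (root first):
[⊗]  ⊢ p1, p2, p1, p2, p1, p2, p1, p2, (((p1⊥ ⊗ p2⊥) ⊗ (p1⊥ ⊗ p2⊥)) ⊗ ((p1⊥ ⊗ p2⊥) ⊗ (p1⊥ ⊗ p2⊥)))
  [⊗]  ⊢ p1, p2, p1, p2, ((p1⊥ ⊗ p2⊥) ⊗ (p1⊥ ⊗ p2⊥))
    [⊗]  ⊢ p1, p2, (p1⊥ ⊗ p2⊥)
      [Ax]  ⊢ p1, p1⊥
      [Ax]  ⊢ p2, p2⊥
    [⊗]  ⊢ p1, p2, (p1⊥ ⊗ p2⊥)
      [Ax]  ⊢ p1, p1⊥
      [Ax]  ⊢ p2, p2⊥
  [⊗]  ⊢ p1, p2, p1, p2, ((p1⊥ ⊗ p2⊥) ⊗ (p1⊥ ⊗ p2⊥))
    [⊗]  ⊢ p1, p2, (p1⊥ ⊗ p2⊥)
      [Ax]  ⊢ p1, p1⊥
      [Ax]  ⊢ p2, p2⊥
    [⊗]  ⊢ p1, p2, (p1⊥ ⊗ p2⊥)
      [Ax]  ⊢ p1, p1⊥
      [Ax]  ⊢ p2, p2⊥

Result: YES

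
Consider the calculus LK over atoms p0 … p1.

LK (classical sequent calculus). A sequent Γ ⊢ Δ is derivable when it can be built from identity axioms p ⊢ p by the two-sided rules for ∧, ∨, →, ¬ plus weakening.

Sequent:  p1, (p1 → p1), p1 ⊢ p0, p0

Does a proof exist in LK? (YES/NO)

Enumerate valuations to refute Γ ⊢ Δ:
  v=00: Γ:[p1=F, (p1 → p1)=T, p1=F] Δ:[p0=F, p0=F] refutes=False
  v=01: Γ:[p1=T, (p1 → p1)=T, p1=T] Δ:[p0=F, p0=F] refutes=True  ← countermodel

Result: NO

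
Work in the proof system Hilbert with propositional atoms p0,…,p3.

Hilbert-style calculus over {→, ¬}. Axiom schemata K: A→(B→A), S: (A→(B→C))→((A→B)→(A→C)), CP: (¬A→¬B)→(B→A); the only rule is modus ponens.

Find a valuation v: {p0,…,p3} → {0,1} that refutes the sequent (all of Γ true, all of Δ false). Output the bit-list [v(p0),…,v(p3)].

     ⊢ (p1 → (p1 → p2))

Truth-table refutation:
  v=0000: Γ:[] Δ:[(p1 → (p1 → p2))=T] refutes=False
  v=0001: Γ:[] Δ:[(p1 → (p1 → p2))=T] refutes=False
  v=0010: Γ:[] Δ:[(p1 → (p1 → p2))=T] refutes=False
  v=0011: Γ:[] Δ:[(p1 → (p1 → p2))=T] refutes=False
  v=0100: Γ:[] Δ:[(p1 → (p1 → p2))=F] refutes=True  ← countermodel

Result: [0, 1, 0, 0]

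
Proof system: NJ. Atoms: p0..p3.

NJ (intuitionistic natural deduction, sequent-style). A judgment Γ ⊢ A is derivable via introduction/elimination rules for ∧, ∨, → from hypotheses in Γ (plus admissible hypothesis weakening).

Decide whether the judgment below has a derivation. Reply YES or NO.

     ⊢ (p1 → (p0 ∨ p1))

Derivation trace:
[→I]  ⊢ (p1 → (p0 ∨ p1))
  [∨I₂] p1 ⊢ (p0 ∨ p1)
    [Ax] p1 ⊢ p1

Result: YES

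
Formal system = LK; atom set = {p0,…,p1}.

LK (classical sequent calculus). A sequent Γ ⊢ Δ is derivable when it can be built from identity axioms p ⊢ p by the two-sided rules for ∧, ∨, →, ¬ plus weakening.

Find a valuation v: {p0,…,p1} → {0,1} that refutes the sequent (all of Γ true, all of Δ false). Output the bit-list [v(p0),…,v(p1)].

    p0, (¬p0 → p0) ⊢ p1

Search for a countermodel by truth-table:
  v=00: Γ:[p0=F, (¬p0 → p0)=F] Δ:[p1=F] refutes=False
  v=01: Γ:[p0=F, (¬p0 → p0)=F] Δ:[p1=T] refutes=False
  v=10: Γ:[p0=T, (¬p0 → p0)=T] Δ:[p1=F] refutes=True  ← countermodel

Result: [1, 0]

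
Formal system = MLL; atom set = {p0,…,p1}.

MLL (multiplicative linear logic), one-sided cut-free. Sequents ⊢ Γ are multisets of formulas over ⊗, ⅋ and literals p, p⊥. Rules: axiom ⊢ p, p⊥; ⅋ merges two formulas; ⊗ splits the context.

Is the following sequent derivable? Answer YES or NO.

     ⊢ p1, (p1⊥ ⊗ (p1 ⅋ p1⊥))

Proof tree:
[⊗]  ⊢ p1, (p1⊥ ⊗ (p1 ⅋ p1⊥))
  [Ax]  ⊢ p1, p1⊥
  [⅋]  ⊢ (p1 ⅋ p1⊥)
    [Ax]  ⊢ p1, p1⊥

Result: YES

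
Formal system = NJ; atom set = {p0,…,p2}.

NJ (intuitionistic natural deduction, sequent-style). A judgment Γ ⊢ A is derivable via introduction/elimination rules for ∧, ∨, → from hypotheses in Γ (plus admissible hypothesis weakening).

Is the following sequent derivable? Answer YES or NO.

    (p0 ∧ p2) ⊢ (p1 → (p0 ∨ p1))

Proof tree:
[Wk] (p0 ∧ p2) ⊢ (p1 → (p0 ∨ p1))
  [→I]  ⊢ (p1 → (p0 ∨ p1))
    [∨I₂] p1 ⊢ (p0 ∨ p1)
      [Ax] p1 ⊢ p1

Result: YES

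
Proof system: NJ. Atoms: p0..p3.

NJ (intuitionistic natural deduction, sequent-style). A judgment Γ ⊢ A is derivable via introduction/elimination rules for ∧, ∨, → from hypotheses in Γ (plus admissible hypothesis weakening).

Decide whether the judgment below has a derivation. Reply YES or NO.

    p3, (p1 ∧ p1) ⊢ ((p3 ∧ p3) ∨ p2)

Derivation trace:
[Wk] p3, (p1 ∧ p1) ⊢ ((p3 ∧ p3) ∨ p2)
  [∨I₁] p3 ⊢ ((p3 ∧ p3) ∨ p2)
    [∧I] p3 ⊢ (p3 ∧ p3)
      [Ax] p3 ⊢ p3
      [Ax] p3 ⊢ p3

Result: YES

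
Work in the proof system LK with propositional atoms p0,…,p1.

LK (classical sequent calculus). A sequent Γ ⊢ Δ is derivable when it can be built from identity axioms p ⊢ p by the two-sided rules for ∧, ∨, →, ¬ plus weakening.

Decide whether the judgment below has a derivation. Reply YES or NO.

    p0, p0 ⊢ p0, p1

Proof tree:
[WL] p0, p0 ⊢ p0, p1
  [WR] p0 ⊢ p0, p1
    [Ax] p0 ⊢ p0

Result: YES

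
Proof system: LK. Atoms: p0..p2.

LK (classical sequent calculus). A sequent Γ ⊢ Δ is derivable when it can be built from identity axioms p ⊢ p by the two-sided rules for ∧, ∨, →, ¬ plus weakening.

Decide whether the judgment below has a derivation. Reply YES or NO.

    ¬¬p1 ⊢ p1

Proof tree:
[¬L] ¬¬p1 ⊢ p1
  [¬R]  ⊢ p1, ¬p1
    [Ax] p1 ⊢ p1

Result: YES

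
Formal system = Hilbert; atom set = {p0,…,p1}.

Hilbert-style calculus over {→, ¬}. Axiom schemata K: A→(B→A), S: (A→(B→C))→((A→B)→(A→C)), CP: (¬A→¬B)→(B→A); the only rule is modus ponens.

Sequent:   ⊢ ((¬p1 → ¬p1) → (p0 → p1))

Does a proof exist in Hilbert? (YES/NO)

Truth-table refutation:
  v=00: Γ:[] Δ:[((¬p1 → ¬p1) → (p0 → p1))=T] refutes=False
  v=01: Γ:[] Δ:[((¬p1 → ¬p1) → (p0 → p1))=T] refutes=False
  v=10: Γ:[] Δ:[((¬p1 → ¬p1) → (p0 → p1))=F] refutes=True  ← countermodel

Result: NO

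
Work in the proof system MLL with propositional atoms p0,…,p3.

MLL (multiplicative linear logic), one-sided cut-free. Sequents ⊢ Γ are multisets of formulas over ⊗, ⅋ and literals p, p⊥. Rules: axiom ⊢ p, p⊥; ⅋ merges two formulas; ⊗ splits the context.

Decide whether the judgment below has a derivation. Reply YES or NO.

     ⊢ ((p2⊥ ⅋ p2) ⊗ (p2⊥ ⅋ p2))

Derivation trace:
[⊗]  ⊢ ((p2⊥ ⅋ p2) ⊗ (p2⊥ ⅋ p2))
  [⅋]  ⊢ (p2⊥ ⅋ p2)
    [Ax]  ⊢ p2, p2⊥
  [⅋]  ⊢ (p2⊥ ⅋ p2)
    [Ax]  ⊢ p2, p2⊥

Result: YES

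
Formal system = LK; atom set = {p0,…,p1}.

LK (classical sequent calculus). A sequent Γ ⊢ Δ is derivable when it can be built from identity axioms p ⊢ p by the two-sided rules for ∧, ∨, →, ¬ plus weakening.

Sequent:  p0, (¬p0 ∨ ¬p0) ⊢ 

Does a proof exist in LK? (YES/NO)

Derivation trace:
[∨L] p0, (¬p0 ∨ ¬p0) ⊢ 
  [¬L] p0, ¬p0 ⊢ 
    [Ax] p0 ⊢ p0
  [¬L] p0, ¬p0 ⊢ 
    [Ax] p0 ⊢ p0

Result: YES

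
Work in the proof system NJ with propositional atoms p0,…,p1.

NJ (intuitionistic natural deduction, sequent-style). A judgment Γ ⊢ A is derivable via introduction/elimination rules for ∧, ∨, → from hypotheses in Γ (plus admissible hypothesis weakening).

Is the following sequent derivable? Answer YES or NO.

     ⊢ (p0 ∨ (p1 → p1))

Derivation (root first):
[∨I₂]  ⊢ (p0 ∨ (p1 → p1))
  [→I]  ⊢ (p1 → p1)
    [Ax] p1 ⊢ p1

Result: YES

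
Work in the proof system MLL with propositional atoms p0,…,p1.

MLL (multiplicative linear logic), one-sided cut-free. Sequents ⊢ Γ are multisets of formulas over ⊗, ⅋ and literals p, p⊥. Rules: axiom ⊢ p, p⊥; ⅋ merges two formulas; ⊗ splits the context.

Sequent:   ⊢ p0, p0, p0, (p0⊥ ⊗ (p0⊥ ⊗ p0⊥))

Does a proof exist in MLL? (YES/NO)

Derivation trace:
[⊗]  ⊢ p0, p0, p0, (p0⊥ ⊗ (p0⊥ ⊗ p0⊥))
  [Ax]  ⊢ p0, p0⊥
  [⊗]  ⊢ p0, p0, (p0⊥ ⊗ p0⊥)
    [Ax]  ⊢ p0, p0⊥
    [Ax]  ⊢ p0, p0⊥

Result: YES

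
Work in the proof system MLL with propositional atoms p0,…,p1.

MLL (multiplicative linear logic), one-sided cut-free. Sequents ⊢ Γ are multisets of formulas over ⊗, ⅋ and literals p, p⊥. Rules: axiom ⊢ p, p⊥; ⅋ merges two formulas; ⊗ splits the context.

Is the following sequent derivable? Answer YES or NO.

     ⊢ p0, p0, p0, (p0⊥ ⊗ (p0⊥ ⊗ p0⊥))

Derivation (root first):
[⊗]  ⊢ p0, p0, p0, (p0⊥ ⊗ (p0⊥ ⊗ p0⊥))
  [Ax]  ⊢ p0, p0⊥
  [⊗]  ⊢ p0, p0, (p0⊥ ⊗ p0⊥)
    [Ax]  ⊢ p0, p0⊥
    [Ax]  ⊢ p0, p0⊥

Result: YES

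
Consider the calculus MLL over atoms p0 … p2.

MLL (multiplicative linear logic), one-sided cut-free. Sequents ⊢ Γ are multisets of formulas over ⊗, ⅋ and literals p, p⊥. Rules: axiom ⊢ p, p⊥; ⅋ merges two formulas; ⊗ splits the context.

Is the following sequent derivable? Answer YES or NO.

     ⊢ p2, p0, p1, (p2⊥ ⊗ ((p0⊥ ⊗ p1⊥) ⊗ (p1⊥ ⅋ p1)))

Derivation trace:
[⊗]  ⊢ p2, p0, p1, (p2⊥ ⊗ ((p0⊥ ⊗ p1⊥) ⊗ (p1⊥ ⅋ p1)))
  [Ax]  ⊢ p2, p2⊥
  [⊗]  ⊢ p0, p1, ((p0⊥ ⊗ p1⊥) ⊗ (p1⊥ ⅋ p1))
    [⊗]  ⊢ p0, p1, (p0⊥ ⊗ p1⊥)
      [Ax]  ⊢ p0, p0⊥
      [Ax]  ⊢ p1, p1⊥
    [⅋]  ⊢ (p1⊥ ⅋ p1)
      [Ax]  ⊢ p1, p1⊥

Result: YES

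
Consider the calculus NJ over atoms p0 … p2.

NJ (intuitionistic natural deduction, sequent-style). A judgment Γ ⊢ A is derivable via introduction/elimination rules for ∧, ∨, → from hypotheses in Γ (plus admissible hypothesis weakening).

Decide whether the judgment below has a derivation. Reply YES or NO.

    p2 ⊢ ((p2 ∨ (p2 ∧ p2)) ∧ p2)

Derivation (root first):
[∧I] p2 ⊢ ((p2 ∨ (p2 ∧ p2)) ∧ p2)
  [∨I₂] p2 ⊢ (p2 ∨ (p2 ∧ p2))
    [∧I] p2 ⊢ (p2 ∧ p2)
      [Ax] p2 ⊢ p2
      [Ax] p2 ⊢ p2
  [Ax] p2 ⊢ p2

Result: YES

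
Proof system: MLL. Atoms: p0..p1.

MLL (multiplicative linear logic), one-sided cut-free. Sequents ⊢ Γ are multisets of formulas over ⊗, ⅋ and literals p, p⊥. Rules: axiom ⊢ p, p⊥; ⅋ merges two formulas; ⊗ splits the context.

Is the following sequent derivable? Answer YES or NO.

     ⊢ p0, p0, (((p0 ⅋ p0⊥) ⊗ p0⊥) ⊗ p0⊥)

Derivation (root first):
[⊗]  ⊢ p0, p0, (((p0 ⅋ p0⊥) ⊗ p0⊥) ⊗ p0⊥)
  [⊗]  ⊢ p0, ((p0 ⅋ p0⊥) ⊗ p0⊥)
    [⅋]  ⊢ (p0 ⅋ p0⊥)
      [Ax]  ⊢ p0, p0⊥
    [Ax]  ⊢ p0, p0⊥
  [Ax]  ⊢ p0, p0⊥

Result: YES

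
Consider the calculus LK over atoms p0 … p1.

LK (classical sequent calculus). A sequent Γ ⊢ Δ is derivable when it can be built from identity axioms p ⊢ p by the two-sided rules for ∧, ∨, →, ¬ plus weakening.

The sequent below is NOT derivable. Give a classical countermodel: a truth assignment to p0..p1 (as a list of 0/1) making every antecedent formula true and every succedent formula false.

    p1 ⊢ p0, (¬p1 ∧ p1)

Search for a countermodel by truth-table:
  v=00: Γ:[p1=F] Δ:[p0=F, (¬p1 ∧ p1)=F] refutes=False
  v=01: Γ:[p1=T] Δ:[p0=F, (¬p1 ∧ p1)=F] refutes=True  ← countermodel

Result: [0, 1]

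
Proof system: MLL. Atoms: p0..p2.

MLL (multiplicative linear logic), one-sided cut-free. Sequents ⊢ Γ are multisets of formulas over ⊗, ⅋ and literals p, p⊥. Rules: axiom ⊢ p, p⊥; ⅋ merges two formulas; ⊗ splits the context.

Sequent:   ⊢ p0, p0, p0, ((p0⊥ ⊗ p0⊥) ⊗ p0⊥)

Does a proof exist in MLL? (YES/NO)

Derivation trace:
[⊗]  ⊢ p0, p0, p0, ((p0⊥ ⊗ p0⊥) ⊗ p0⊥)
  [⊗]  ⊢ p0, p0, (p0⊥ ⊗ p0⊥)
    [Ax]  ⊢ p0, p0⊥
    [Ax]  ⊢ p0, p0⊥
  [Ax]  ⊢ p0, p0⊥

Result: YES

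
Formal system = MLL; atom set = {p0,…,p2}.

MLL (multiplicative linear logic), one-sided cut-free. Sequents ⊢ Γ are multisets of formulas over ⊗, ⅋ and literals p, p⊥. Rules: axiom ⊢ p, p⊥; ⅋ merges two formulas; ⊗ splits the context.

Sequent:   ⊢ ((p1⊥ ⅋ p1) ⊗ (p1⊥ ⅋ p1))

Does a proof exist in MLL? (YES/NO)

Derivation trace:
[⊗]  ⊢ ((p1⊥ ⅋ p1) ⊗ (p1⊥ ⅋ p1))
  [⅋]  ⊢ (p1⊥ ⅋ p1)
    [Ax]  ⊢ p1, p1⊥
  [⅋]  ⊢ (p1⊥ ⅋ p1)
    [Ax]  ⊢ p1, p1⊥

Result: YES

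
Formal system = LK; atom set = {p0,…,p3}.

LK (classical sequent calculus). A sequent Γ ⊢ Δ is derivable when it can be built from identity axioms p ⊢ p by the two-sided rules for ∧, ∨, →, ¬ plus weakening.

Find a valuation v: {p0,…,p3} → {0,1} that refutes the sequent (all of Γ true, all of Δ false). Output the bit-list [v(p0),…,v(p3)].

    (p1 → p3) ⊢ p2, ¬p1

Enumerate valuations to refute Γ ⊢ Δ:
  v=0000: Γ:[(p1 → p3)=T] Δ:[p2=F, ¬p1=T] refutes=False
  v=0001: Γ:[(p1 → p3)=T] Δ:[p2=F, ¬p1=T] refutes=False
  v=0010: Γ:[(p1 → p3)=T] Δ:[p2=T, ¬p1=T] refutes=False
  v=0011: Γ:[(p1 → p3)=T] Δ:[p2=T, ¬p1=T] refutes=False
  v=0100: Γ:[(p1 → p3)=F] Δ:[p2=F, ¬p1=F] refutes=False
  v=0101: Γ:[(p1 → p3)=T] Δ:[p2=F, ¬p1=F] refutes=True  ← countermodel

Result: [0, 1, 0, 1]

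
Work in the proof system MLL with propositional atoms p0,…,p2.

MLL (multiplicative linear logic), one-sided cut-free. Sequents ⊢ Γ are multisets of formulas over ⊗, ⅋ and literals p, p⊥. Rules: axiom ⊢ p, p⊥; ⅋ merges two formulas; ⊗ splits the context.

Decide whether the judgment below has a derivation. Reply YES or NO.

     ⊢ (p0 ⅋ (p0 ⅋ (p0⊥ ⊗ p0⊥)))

Proof tree:
[⅋]  ⊢ (p0 ⅋ (p0 ⅋ (p0⊥ ⊗ p0⊥)))
  [⅋]  ⊢ p0, (p0 ⅋ (p0⊥ ⊗ p0⊥))
    [⊗]  ⊢ p0, p0, (p0⊥ ⊗ p0⊥)
      [Ax]  ⊢ p0, p0⊥
      [Ax]  ⊢ p0, p0⊥

Result: YES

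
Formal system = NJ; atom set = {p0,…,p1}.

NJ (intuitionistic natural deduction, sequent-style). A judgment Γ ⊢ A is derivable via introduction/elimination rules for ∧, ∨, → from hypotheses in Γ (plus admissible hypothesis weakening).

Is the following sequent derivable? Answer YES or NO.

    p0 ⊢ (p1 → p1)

Derivation trace:
[→I] p0 ⊢ (p1 → p1)
  [Wk] p1, p0 ⊢ p1
    [Ax] p1 ⊢ p1

Result: YES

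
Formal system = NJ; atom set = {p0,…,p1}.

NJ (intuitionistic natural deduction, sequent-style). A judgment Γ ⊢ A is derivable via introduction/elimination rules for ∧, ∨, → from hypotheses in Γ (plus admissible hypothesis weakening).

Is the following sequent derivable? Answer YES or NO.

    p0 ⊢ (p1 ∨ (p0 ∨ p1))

Proof tree:
[∨I₂] p0 ⊢ (p1 ∨ (p0 ∨ p1))
  [∨I₁] p0 ⊢ (p0 ∨ p1)
    [Ax] p0 ⊢ p0

Result: YES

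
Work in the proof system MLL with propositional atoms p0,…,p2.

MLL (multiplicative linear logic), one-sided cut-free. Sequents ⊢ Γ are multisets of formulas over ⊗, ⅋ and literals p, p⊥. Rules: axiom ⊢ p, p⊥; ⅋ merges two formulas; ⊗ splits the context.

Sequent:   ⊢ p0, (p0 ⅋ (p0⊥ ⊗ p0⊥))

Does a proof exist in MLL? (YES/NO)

Derivation (root first):
[⅋]  ⊢ p0, (p0 ⅋ (p0⊥ ⊗ p0⊥))
  [⊗]  ⊢ p0, p0, (p0⊥ ⊗ p0⊥)
    [Ax]  ⊢ p0, p0⊥
    [Ax]  ⊢ p0, p0⊥

Result: YES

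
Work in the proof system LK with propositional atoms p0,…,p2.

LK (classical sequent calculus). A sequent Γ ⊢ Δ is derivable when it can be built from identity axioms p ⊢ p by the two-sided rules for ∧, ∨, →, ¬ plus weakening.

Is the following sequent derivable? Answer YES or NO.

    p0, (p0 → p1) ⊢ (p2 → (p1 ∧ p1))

Proof tree:
[→R] p0, (p0 → p1) ⊢ (p2 → (p1 ∧ p1))
  [∧R] p0, p2, (p0 → p1) ⊢ (p1 ∧ p1)
    [WL] p0, (p0 → p1), p2 ⊢ p1
      [→L] p0, (p0 → p1) ⊢ p1
        [Ax] p0 ⊢ p0
        [Ax] p1 ⊢ p1
    [WL] p0, (p0 → p1), p2 ⊢ p1
      [→L] p0, (p0 → p1) ⊢ p1
        [Ax] p0 ⊢ p0
        [Ax] p1 ⊢ p1

Result: YES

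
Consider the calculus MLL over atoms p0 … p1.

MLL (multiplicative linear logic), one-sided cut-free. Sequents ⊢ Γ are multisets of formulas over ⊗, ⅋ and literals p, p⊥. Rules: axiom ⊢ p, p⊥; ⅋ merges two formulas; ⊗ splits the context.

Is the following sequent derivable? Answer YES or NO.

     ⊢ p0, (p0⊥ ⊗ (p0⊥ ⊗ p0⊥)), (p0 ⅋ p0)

Proof tree:
[⅋]  ⊢ p0, (p0⊥ ⊗ (p0⊥ ⊗ p0⊥)), (p0 ⅋ p0)
  [⊗]  ⊢ p0, p0, p0, (p0⊥ ⊗ (p0⊥ ⊗ p0⊥))
    [Ax]  ⊢ p0, p0⊥
    [⊗]  ⊢ p0, p0, (p0⊥ ⊗ p0⊥)
      [Ax]  ⊢ p0, p0⊥
      [Ax]  ⊢ p0, p0⊥

Result: YES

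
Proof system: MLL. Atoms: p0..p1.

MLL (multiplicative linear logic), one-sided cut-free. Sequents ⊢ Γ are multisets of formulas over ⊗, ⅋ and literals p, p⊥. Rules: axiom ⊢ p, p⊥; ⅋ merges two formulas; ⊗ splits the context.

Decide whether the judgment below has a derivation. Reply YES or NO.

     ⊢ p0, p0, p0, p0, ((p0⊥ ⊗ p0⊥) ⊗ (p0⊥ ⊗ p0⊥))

Derivation trace:
[⊗]  ⊢ p0, p0, p0, p0, ((p0⊥ ⊗ p0⊥) ⊗ (p0⊥ ⊗ p0⊥))
  [⊗]  ⊢ p0, p0, (p0⊥ ⊗ p0⊥)
    [Ax]  ⊢ p0, p0⊥
    [Ax]  ⊢ p0, p0⊥
  [⊗]  ⊢ p0, p0, (p0⊥ ⊗ p0⊥)
    [Ax]  ⊢ p0, p0⊥
    [Ax]  ⊢ p0, p0⊥

Result: YES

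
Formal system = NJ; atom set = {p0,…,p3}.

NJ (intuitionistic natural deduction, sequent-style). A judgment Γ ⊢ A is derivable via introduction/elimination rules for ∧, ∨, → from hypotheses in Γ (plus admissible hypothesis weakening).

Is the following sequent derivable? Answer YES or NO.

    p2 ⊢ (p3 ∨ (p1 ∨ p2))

Derivation (root first):
[∨I₂] p2 ⊢ (p3 ∨ (p1 ∨ p2))
  [∨I₂] p2 ⊢ (p1 ∨ p2)
    [Ax] p2 ⊢ p2

Result: YES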